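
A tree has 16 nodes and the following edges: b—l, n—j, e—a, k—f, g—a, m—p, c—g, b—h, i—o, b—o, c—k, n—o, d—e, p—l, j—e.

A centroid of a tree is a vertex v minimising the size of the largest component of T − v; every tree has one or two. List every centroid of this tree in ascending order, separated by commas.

j, n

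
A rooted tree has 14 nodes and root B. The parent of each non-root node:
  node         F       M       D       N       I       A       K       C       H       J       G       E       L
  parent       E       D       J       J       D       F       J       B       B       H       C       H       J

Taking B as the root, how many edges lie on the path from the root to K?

3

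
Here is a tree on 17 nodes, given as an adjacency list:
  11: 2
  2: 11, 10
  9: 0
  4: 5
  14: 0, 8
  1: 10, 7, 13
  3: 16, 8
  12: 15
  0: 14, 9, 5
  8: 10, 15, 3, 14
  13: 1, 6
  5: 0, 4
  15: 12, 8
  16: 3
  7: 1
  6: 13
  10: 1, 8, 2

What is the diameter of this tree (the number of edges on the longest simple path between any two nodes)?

BFS from 4 reaches 6 last, at distance 8; BFS from 6 confirms no node is farther.
Path: 4 – 5 – 0 – 14 – 8 – 10 – 1 – 13 – 6.

8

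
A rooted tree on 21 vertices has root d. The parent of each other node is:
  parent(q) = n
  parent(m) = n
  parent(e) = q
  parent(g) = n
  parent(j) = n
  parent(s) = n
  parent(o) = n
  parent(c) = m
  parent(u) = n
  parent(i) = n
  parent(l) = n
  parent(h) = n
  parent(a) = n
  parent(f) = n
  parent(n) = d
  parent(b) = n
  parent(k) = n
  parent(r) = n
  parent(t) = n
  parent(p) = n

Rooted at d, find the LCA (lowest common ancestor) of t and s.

n

Path t→root: t n d; path s→root: s n d.
First common node: n.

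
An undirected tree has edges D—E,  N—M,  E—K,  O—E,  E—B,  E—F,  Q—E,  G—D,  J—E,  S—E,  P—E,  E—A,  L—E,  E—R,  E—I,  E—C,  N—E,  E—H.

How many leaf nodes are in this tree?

Degree-1 nodes: A, B, C, F, G, H, I, J, K, L, M, O, P, Q, R, S — 16 of them.

16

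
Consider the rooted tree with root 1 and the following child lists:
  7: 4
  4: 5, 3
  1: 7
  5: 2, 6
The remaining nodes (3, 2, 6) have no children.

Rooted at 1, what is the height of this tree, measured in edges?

4

The longest root-to-leaf path is 1 – 7 – 4 – 5 – 2 (4 edges).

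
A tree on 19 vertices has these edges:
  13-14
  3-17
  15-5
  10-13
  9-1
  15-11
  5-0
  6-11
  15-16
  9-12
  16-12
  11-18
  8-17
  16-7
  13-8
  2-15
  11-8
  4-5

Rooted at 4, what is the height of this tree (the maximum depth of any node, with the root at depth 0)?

3 sits deepest: 4 – 5 – 15 – 11 – 8 – 17 – 3 — 6 edges from the root.

6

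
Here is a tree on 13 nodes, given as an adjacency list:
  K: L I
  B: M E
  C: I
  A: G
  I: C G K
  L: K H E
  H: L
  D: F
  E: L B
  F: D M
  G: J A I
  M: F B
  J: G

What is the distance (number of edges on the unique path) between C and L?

3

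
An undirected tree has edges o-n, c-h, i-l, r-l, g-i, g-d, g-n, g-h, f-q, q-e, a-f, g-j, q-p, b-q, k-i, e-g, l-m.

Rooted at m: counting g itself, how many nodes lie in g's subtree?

13

g's subtree: {g, e, j, n, h, d, q, o, c, f, p, b, a}, size 13.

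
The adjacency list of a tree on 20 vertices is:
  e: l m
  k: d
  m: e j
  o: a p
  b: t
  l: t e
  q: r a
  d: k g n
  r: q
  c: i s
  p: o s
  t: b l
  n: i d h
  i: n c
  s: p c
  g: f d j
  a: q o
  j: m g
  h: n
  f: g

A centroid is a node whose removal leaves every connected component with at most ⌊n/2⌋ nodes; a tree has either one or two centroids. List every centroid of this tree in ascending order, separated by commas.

d, n

If d is removed the pieces have sizes 10, 8, 1, all ≤ ⌊20/2⌋ = 10.
n is adjacent to d and is also a centroid (the largest component after removing it is likewise 10).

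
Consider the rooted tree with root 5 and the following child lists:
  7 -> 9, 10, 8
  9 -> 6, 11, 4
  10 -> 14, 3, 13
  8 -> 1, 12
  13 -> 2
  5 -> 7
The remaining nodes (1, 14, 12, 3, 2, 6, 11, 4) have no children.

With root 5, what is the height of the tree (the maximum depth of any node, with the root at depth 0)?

The longest root-to-leaf path is 5–7–10–13–2 (4 edges).

4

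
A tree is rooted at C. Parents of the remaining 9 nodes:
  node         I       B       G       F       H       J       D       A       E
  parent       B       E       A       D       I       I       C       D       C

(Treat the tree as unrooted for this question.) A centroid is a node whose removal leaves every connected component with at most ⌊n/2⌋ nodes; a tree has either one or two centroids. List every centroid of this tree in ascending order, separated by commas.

Removing E splits the tree into components of sizes 5, 4; the largest is 5 ≤ ⌊10/2⌋ = 5.
Its neighbour C also leaves a largest component of size 5, so both are centroids.

C, E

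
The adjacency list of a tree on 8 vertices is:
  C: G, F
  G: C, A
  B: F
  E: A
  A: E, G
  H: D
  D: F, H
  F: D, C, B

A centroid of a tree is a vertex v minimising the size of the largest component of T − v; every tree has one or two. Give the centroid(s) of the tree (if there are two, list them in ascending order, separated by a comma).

C, F

Removing F splits the tree into components of sizes 4, 2, 1; the largest is 4 ≤ ⌊8/2⌋ = 4.
C is adjacent to F and is also a centroid (the largest component after removing it is likewise 4).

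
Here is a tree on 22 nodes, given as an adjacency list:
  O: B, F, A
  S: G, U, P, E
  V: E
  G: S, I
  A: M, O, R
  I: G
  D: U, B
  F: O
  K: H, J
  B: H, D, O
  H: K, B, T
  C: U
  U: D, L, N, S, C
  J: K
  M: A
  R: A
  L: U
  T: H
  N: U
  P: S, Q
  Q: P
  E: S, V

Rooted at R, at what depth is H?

4

Climbing from H to the root: H–B–O–A–R. That's 4 steps.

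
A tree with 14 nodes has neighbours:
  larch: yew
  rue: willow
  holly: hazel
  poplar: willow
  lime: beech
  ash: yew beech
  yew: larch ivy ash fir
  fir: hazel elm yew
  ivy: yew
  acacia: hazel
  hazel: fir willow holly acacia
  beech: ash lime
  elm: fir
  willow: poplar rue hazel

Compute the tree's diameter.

Starting from lime, a farthest node is poplar at distance 7.
One longest path: lime - beech - ash - yew - fir - hazel - willow - poplar.
So the diameter is 7.

7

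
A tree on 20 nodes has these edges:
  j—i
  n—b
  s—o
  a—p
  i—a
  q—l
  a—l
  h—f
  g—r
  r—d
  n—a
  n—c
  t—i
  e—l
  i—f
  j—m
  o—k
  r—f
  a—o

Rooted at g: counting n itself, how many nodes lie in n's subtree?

n's subtree: {n, b, c}, size 3.

3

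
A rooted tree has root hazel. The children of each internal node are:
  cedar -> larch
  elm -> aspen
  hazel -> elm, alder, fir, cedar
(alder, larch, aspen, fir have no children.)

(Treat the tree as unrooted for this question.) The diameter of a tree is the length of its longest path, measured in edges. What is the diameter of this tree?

4

A longest path is aspen - elm - hazel - cedar - larch, with 4 edges.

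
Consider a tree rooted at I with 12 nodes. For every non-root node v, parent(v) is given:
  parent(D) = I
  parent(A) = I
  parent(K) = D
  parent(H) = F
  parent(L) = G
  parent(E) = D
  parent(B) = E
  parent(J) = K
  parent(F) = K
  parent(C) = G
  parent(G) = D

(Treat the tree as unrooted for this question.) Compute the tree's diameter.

BFS from C reaches H last, at distance 5; BFS from H confirms no node is farther.
Path: C – G – D – K – F – H.

5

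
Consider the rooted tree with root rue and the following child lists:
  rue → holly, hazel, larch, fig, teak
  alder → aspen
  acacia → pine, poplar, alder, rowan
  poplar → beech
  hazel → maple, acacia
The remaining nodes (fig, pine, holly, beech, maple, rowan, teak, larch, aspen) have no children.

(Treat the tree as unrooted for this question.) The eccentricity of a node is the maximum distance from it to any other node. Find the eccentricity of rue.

Distances from rue peak at 4, attained at beech (aspen also at distance 4).
rue-hazel-acacia-poplar-beech

4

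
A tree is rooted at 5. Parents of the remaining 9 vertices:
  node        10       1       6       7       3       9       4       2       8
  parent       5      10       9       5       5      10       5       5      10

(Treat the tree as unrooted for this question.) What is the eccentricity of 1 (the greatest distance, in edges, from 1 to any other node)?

Distances from 1 peak at 3, attained at 7 (3, 2, 6, 4 also at distance 3).
1-10-5-7

3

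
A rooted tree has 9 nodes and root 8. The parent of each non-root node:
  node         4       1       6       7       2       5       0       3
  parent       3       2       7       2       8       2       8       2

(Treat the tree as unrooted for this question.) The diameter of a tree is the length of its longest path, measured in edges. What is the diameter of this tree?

A longest path is 4 - 3 - 2 - 8 - 0, with 4 edges.

4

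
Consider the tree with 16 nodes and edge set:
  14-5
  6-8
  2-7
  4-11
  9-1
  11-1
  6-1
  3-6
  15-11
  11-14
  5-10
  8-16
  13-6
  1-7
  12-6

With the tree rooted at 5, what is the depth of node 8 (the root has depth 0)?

5

Path from 5 to 8: 5 → 14 → 11 → 1 → 6 → 8, which has 5 edges.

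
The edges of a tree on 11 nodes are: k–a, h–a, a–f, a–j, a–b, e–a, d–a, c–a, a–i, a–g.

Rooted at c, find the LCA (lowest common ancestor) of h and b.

Path h→root: h a c; path b→root: b a c.
First common node: a.

a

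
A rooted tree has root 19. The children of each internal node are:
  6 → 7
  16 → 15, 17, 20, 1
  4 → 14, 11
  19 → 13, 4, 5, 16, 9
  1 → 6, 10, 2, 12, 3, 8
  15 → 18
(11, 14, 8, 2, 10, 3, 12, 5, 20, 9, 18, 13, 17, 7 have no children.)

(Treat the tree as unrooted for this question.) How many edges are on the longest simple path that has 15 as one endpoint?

4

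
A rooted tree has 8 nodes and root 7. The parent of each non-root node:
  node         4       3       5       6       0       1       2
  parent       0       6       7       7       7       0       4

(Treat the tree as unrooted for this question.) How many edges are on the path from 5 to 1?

The path is 5–7–0–1, which has 3 edges.

3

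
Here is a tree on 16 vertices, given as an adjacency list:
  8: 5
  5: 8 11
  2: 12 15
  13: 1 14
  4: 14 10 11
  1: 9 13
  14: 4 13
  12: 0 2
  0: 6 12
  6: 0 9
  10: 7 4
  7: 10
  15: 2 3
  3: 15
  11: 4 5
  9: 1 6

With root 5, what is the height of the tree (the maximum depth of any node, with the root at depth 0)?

12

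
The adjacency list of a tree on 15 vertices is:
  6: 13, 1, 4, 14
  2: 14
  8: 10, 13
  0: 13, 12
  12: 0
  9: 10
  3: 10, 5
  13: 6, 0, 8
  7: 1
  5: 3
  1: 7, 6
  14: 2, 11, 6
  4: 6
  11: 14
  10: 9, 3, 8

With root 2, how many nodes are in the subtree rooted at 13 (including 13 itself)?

8

Descendants of 13 (including itself): 13, 8, 0, 10, 12, 3, 9, 5. That's 8.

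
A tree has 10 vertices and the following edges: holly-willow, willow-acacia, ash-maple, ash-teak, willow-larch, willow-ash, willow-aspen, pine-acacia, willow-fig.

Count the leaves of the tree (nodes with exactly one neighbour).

7

Degree-1 nodes: aspen, fig, holly, larch, maple, pine, teak — 7 of them.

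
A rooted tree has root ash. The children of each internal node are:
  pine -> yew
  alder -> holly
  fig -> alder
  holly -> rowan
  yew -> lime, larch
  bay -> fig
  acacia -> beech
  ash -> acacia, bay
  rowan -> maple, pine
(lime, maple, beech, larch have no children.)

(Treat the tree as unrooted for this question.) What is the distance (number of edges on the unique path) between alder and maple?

3

alder–holly–rowan–maple: 3 edges.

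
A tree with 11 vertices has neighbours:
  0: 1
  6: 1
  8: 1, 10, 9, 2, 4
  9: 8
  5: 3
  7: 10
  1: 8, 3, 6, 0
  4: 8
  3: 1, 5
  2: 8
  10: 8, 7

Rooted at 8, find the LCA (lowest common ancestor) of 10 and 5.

8

10's ancestor chain is 10, 8 and 5's is 5, 3, 1, 8; they first meet at 8.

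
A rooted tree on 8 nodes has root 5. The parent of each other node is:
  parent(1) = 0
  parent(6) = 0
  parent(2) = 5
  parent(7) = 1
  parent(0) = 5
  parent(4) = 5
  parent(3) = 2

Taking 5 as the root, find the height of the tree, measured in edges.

3

7 sits deepest: 5–0–1–7 — 3 edges from the root.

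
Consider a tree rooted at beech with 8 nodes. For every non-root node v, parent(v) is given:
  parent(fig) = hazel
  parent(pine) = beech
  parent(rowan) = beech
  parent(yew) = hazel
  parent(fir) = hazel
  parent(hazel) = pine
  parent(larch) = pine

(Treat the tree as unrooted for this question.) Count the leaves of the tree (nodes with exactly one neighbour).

5

Exactly 5 nodes have a single neighbour: fig, fir, larch, rowan, yew.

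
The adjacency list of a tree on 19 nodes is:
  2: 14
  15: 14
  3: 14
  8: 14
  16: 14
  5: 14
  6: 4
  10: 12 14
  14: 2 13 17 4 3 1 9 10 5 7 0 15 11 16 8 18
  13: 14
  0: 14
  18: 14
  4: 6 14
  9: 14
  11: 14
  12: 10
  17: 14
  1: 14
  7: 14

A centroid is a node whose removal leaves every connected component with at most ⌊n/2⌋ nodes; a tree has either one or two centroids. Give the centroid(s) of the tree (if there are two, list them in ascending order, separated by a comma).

If 14 is removed the pieces have sizes 2, 2, 1, 1, 1, 1, 1, 1, 1, 1, 1, 1, 1, 1, 1, 1, all ≤ ⌊19/2⌋ = 9.
Every other node leaves some component of size > 9, so the centroid is unique.

14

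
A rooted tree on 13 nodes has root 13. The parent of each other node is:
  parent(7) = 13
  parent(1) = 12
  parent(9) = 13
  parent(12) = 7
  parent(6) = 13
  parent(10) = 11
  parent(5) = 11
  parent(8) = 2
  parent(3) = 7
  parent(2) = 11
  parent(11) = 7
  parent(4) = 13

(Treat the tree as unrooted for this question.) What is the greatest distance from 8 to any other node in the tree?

5

A farthest node from 8 is 1 (4, 9, 6 also at distance 5).
The path 8–2–11–7–12–1 has 5 edges.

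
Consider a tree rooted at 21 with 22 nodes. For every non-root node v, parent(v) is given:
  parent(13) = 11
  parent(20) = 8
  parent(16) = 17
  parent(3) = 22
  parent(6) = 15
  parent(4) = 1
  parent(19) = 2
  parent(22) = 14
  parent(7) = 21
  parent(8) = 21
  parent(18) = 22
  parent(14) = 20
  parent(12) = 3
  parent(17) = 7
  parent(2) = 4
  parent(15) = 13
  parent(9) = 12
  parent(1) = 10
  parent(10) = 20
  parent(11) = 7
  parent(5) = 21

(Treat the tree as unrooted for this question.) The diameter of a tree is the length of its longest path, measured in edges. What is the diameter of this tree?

BFS from 19 reaches 6 last, at distance 12; BFS from 6 confirms no node is farther.
Path: 19 - 2 - 4 - 1 - 10 - 20 - 8 - 21 - 7 - 11 - 13 - 15 - 6.

12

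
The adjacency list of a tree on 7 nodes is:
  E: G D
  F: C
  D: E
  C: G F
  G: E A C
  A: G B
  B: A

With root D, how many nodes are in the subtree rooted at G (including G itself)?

G's subtree: {G, A, C, B, F}, size 5.

5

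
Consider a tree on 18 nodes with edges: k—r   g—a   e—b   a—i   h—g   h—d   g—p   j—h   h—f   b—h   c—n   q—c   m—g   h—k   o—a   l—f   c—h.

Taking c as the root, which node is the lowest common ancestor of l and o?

h

Path l→root: l f h c; path o→root: o a g h c.
First common node: h.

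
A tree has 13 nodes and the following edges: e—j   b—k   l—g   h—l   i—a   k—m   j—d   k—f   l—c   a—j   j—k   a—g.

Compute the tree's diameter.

6

A longest path is h – l – g – a – j – k – f, with 6 edges.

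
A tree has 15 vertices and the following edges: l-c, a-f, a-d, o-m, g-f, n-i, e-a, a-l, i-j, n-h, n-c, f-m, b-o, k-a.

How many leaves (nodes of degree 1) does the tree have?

The leaves are b, d, e, g, h, j, k.
That is 7 leaves.

7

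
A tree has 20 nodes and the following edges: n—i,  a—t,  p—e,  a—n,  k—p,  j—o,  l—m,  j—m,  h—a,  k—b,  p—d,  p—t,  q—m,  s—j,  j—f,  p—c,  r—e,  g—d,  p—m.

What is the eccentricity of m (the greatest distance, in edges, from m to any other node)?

5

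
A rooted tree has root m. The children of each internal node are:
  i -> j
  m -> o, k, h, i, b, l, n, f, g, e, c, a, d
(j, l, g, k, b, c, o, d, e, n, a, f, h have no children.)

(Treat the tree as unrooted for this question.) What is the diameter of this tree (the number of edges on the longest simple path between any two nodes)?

A longest path is j–i–m–a, with 3 edges.

3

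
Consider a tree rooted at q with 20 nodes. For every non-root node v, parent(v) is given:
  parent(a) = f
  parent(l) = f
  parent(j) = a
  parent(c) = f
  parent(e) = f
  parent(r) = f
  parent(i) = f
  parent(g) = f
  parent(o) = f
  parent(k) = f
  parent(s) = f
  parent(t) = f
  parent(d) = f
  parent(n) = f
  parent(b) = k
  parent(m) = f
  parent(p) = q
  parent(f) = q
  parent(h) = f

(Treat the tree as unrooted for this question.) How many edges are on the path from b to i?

The path is b - k - f - i, which has 3 edges.

3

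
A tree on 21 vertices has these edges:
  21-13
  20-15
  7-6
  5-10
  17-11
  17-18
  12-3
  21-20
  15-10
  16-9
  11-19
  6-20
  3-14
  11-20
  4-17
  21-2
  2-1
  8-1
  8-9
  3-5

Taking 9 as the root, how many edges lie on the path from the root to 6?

Climbing from 6 to the root: 6–20–21–2–1–8–9. That's 6 steps.

6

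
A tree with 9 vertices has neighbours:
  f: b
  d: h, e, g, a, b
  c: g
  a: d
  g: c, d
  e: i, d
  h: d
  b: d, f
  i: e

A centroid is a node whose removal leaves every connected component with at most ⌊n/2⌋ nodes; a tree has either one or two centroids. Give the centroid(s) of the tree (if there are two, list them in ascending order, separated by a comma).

If d is removed the pieces have sizes 2, 2, 2, 1, 1, all ≤ ⌊9/2⌋ = 4.
Every other node leaves some component of size > 4, so the centroid is unique.

d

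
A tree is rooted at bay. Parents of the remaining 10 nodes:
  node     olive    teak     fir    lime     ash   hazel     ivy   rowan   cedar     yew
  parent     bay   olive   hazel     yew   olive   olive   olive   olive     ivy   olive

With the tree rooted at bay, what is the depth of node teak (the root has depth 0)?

2

bay–olive–teak — 2 edges.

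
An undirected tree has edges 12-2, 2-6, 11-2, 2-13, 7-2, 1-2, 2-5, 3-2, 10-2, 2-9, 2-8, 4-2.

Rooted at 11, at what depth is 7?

2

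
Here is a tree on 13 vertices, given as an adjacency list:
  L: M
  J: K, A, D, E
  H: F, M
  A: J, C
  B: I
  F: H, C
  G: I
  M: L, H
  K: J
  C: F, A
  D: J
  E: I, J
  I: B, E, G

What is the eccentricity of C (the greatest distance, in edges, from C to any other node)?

The node farthest from C is B (G also at distance 5), via C – A – J – E – I – B — 5 edges.

5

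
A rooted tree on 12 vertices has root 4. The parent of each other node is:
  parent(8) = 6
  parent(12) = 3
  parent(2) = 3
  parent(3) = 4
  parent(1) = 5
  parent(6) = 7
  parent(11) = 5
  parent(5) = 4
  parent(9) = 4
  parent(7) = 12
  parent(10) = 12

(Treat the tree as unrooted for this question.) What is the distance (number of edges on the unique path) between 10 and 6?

3

The path is 10–12–7–6, which has 3 edges.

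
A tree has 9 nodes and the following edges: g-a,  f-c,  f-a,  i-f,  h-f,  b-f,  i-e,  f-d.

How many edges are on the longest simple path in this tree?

A longest path is g - a - f - i - e, with 4 edges.

4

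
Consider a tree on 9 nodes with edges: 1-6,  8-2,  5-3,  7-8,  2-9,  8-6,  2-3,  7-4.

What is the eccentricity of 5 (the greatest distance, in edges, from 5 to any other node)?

Distances from 5 peak at 5, attained at 1 (4 also at distance 5).
5 – 3 – 2 – 8 – 6 – 1

5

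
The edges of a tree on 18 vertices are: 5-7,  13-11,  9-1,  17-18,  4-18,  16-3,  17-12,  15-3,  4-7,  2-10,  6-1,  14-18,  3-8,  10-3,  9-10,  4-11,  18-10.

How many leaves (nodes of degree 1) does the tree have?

Degree-1 nodes: 2, 5, 6, 8, 12, 13, 14, 15, 16 — 9 of them.

9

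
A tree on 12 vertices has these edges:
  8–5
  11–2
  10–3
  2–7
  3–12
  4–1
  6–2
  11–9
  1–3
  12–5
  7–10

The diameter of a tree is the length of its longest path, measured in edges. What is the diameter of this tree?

8

A longest path is 8 - 5 - 12 - 3 - 10 - 7 - 2 - 11 - 9, with 8 edges.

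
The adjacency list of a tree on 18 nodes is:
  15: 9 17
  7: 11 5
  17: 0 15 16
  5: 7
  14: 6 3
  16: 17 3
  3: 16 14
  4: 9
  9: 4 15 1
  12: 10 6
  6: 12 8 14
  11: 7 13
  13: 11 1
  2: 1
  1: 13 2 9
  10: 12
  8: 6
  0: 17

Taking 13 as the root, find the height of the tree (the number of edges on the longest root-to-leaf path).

10

The longest root-to-leaf path is 13-1-9-15-17-16-3-14-6-12-10 (10 edges).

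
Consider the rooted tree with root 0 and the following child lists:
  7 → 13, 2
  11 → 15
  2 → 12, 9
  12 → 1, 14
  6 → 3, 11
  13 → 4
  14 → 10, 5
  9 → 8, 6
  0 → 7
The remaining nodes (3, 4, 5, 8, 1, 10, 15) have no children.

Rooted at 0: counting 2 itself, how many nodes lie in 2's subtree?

Descendants of 2 (including itself): 2, 12, 9, 14, 1, 8, 6, 5, 10, 11, 3, 15. That's 12.

12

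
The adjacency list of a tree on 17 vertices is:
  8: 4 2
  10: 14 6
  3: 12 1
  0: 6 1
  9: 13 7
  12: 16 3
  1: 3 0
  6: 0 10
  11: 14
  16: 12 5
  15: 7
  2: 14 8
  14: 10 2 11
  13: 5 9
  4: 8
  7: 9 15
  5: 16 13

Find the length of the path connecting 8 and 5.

Walking from 8: 8 – 2 – 14 – 10 – 6 – 0 – 1 – 3 – 12 – 16 – 5. Length 10.

10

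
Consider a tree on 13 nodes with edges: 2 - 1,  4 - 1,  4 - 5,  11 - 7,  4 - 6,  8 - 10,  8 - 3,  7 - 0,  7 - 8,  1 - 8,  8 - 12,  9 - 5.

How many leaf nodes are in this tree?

Exactly 8 nodes have a single neighbour: 0, 2, 3, 6, 9, 10, 11, 12.

8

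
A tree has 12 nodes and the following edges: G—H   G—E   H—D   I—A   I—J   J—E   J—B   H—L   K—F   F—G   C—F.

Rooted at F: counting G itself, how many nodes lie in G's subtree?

The subtree rooted at G contains: G, E, H, J, L, D, B, I, A — 9 nodes.

9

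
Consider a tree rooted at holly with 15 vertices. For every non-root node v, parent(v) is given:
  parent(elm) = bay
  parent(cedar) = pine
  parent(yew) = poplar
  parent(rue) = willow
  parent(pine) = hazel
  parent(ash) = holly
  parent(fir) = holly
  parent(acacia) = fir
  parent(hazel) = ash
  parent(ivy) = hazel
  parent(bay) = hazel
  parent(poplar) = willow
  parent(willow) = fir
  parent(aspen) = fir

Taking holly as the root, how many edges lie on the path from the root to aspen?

Climbing from aspen to the root: aspen – fir – holly. That's 2 steps.

2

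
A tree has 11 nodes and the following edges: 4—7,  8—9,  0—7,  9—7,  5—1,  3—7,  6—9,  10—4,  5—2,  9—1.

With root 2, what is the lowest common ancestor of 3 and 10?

7

3's ancestor chain is 3, 7, 9, 1, 5, 2 and 10's is 10, 4, 7, 9, 1, 5, 2; they first meet at 7.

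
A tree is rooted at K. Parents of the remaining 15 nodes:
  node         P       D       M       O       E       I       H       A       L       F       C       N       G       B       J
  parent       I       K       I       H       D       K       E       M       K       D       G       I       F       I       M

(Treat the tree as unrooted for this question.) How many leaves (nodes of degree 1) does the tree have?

8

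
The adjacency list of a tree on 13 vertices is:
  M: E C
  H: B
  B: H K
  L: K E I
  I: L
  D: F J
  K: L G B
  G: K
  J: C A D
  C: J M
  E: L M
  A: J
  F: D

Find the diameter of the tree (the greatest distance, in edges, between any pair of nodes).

9

A longest path is F–D–J–C–M–E–L–K–B–H, with 9 edges.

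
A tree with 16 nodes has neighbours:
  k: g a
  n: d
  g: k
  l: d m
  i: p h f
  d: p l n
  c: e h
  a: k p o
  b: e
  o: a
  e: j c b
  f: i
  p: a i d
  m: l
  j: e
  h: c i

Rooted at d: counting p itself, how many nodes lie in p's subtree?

Descendants of p (including itself): p, i, a, h, f, o, k, c, g, e, b, j. That's 12.

12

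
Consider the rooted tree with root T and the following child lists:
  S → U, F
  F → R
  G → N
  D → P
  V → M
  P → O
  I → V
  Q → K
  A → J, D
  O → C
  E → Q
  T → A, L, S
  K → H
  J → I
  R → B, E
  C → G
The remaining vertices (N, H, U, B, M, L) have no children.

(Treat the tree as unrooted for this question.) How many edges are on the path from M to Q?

The path is M - V - I - J - A - T - S - F - R - E - Q, which has 10 edges.

10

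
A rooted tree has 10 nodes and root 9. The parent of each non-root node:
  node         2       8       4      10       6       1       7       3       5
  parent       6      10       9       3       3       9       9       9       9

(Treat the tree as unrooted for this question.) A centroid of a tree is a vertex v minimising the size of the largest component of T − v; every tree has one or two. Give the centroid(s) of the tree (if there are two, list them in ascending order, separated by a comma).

3, 9

If 9 is removed the pieces have sizes 5, 1, 1, 1, 1, all ≤ ⌊10/2⌋ = 5.
Its neighbour 3 also leaves a largest component of size 5, so both are centroids.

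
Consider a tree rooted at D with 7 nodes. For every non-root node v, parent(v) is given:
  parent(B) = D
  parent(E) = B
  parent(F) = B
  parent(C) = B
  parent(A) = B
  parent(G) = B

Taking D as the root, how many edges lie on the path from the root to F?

2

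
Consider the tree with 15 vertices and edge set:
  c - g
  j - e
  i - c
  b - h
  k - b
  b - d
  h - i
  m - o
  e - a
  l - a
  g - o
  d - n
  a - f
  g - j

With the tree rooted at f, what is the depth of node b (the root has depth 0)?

f – a – e – j – g – c – i – h – b — 8 edges.

8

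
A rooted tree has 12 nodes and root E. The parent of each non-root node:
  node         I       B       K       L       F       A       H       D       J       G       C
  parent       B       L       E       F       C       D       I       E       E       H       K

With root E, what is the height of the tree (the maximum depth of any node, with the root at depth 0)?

8

G sits deepest: E – K – C – F – L – B – I – H – G — 8 edges from the root.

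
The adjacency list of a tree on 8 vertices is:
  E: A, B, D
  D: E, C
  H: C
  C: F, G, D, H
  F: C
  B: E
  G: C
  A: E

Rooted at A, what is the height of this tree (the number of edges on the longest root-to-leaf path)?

The longest root-to-leaf path is A–E–D–C–F (4 edges).

4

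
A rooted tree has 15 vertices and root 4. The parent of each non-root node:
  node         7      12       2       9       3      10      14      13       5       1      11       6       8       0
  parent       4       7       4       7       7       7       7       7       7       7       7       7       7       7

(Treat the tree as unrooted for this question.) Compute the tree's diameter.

3

Starting from 2, a farthest node is 11 at distance 3.
One longest path: 2–4–7–11.
So the diameter is 3.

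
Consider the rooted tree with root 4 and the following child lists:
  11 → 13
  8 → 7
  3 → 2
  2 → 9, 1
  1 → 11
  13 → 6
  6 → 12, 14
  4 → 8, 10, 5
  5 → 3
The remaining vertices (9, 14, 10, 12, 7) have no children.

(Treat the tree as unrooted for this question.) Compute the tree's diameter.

10

A longest path is 14–6–13–11–1–2–3–5–4–8–7, with 10 edges.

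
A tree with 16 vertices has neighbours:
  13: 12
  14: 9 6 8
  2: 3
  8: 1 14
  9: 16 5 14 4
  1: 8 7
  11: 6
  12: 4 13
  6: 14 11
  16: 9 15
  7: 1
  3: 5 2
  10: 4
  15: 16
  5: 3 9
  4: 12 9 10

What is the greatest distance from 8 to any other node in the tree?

Distances from 8 peak at 5, attained at 13 (2 also at distance 5).
8–14–9–4–12–13

5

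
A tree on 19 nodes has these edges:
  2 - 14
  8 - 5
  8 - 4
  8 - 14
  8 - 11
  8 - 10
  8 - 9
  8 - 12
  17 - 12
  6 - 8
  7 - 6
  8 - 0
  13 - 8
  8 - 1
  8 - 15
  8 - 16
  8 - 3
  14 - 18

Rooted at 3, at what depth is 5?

2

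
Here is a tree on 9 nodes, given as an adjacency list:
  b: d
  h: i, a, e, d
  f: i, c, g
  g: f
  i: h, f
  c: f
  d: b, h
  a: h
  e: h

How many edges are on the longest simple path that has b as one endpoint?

Distances from b peak at 5, attained at c (g also at distance 5).
b-d-h-i-f-c

5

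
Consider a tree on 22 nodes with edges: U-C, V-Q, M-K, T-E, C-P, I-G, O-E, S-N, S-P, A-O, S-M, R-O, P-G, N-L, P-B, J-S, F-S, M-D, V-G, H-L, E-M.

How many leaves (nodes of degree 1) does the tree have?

12

Degree-1 nodes: A, B, D, F, H, I, J, K, Q, R, T, U — 12 of them.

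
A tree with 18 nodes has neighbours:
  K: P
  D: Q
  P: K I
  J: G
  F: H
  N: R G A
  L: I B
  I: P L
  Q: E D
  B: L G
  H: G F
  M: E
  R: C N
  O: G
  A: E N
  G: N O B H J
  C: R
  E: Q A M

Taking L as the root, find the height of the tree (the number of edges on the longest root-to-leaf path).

7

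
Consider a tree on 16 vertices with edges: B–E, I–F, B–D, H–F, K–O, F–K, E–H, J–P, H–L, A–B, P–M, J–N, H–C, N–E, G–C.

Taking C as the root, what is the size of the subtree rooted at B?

Descendants of B (including itself): B, A, D. That's 3.

3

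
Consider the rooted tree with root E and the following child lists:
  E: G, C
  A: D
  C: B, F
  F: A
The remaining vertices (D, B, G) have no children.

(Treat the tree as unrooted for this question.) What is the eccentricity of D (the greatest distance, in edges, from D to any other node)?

Distances from D peak at 5, attained at G.
D–A–F–C–E–G

5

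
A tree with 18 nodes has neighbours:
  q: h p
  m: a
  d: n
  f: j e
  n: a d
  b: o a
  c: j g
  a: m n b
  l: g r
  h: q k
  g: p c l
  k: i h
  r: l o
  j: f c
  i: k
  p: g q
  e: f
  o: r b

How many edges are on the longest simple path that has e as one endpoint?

11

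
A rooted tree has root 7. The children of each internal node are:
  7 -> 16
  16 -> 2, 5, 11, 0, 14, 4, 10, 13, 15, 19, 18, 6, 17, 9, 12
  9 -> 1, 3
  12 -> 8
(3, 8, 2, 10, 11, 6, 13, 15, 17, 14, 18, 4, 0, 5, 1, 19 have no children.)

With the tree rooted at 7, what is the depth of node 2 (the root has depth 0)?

2

Climbing from 2 to the root: 2 – 16 – 7. That's 2 steps.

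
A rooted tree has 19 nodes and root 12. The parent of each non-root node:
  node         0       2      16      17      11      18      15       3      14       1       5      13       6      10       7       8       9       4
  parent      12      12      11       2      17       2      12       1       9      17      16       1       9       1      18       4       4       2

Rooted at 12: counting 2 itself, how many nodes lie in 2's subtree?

16

2's subtree: {2, 4, 17, 18, 8, 9, 1, 11, 7, 6, 14, 3, 13, 10, 16, 5}, size 16.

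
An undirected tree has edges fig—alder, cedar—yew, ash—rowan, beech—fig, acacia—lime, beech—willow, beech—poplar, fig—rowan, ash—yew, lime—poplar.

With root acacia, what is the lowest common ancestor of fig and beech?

Path fig→root: fig beech poplar lime acacia; path beech→root: beech poplar lime acacia.
First common node: beech.

beech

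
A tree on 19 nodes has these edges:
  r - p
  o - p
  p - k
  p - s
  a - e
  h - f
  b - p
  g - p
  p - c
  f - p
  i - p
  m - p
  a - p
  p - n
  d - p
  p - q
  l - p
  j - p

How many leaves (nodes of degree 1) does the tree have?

16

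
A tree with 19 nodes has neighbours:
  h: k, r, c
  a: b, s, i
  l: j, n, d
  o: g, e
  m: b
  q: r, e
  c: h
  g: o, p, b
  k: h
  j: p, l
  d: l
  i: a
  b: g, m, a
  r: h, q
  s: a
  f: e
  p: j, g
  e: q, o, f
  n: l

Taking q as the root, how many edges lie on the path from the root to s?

q–e–o–g–b–a–s — 6 edges.

6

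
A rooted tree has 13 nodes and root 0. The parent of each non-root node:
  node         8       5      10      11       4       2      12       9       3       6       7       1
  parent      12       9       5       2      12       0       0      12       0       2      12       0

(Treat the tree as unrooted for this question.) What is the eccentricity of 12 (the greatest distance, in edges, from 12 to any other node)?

The node farthest from 12 is 10 (11, 6 also at distance 3), via 12 – 9 – 5 – 10 — 3 edges.

3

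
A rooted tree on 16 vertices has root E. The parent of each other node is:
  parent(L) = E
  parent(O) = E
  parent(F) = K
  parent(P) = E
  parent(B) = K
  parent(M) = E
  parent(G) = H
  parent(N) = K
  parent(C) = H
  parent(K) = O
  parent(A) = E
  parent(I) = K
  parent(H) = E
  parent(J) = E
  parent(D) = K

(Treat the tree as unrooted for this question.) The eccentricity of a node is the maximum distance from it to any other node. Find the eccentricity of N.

5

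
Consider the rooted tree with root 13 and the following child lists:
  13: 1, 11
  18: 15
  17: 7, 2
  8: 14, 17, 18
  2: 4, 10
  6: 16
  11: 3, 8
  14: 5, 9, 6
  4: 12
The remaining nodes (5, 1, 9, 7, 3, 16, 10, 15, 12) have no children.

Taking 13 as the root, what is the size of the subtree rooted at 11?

Descendants of 11 (including itself): 11, 8, 3, 17, 18, 14, 2, 7, 15, 6, 5, 9, 4, 10, 16, 12. That's 16.

16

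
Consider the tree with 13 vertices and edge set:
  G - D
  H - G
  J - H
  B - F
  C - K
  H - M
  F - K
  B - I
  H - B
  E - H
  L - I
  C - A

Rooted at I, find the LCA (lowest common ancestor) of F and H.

F's ancestor chain is F, B, I and H's is H, B, I; they first meet at B.

B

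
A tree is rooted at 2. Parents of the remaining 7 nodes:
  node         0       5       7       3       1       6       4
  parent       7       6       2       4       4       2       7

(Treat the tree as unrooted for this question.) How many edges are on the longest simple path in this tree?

Starting from 5, a farthest node is 1 at distance 5.
One longest path: 5 - 6 - 2 - 7 - 4 - 1.
So the diameter is 5.

5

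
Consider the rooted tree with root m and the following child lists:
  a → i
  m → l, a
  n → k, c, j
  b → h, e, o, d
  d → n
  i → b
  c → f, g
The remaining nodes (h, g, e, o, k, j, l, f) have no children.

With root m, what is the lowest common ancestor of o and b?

b

Path o→root: o b i a m; path b→root: b i a m.
First common node: b.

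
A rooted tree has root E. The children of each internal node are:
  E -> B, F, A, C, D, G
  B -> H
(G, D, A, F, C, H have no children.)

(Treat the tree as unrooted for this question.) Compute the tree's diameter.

3

BFS from H reaches A last, at distance 3; BFS from A confirms no node is farther.
Path: H-B-E-A.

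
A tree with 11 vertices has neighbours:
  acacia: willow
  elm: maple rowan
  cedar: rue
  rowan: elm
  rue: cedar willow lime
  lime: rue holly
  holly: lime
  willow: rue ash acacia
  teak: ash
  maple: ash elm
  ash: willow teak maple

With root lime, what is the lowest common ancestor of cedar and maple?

rue

Ancestors of cedar (toward the root): cedar, rue, lime.
Ancestors of maple: maple, ash, willow, rue, lime.
The deepest node appearing in both lists is rue.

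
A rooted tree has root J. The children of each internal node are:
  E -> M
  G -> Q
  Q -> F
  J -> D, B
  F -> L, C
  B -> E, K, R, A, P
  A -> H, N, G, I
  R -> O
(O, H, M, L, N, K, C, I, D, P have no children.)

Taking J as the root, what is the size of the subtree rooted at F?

The subtree rooted at F contains: F, C, L — 3 nodes.

3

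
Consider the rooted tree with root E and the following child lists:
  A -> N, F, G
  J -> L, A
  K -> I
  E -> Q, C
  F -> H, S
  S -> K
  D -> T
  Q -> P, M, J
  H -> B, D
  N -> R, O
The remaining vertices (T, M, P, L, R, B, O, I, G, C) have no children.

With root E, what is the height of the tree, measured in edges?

7

A deepest node is T, reached by E → Q → J → A → F → H → D → T.
That path has 7 edges, so the height is 7.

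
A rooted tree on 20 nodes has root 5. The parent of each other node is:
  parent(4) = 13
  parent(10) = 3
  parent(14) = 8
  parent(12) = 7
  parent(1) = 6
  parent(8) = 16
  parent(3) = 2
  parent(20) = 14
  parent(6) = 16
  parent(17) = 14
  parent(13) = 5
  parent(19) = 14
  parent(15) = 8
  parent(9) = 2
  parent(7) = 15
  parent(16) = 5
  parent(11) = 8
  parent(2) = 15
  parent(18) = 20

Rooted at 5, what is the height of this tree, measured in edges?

10 sits deepest: 5–16–8–15–2–3–10 — 6 edges from the root.

6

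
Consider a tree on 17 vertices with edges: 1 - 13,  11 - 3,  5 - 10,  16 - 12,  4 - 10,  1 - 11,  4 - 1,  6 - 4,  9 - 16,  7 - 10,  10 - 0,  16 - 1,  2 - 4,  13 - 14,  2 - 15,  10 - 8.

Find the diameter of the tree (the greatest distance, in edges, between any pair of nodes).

BFS from 3 reaches 7 last, at distance 5; BFS from 7 confirms no node is farther.
Path: 3-11-1-4-10-7.

5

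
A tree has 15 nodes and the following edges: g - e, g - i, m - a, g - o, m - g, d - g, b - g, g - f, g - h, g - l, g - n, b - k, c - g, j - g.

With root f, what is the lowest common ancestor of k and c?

g

k's ancestor chain is k, b, g, f and c's is c, g, f; they first meet at g.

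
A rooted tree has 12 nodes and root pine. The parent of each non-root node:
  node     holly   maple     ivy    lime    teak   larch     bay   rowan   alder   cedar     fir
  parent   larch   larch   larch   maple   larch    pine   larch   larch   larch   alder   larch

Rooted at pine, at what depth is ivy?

2

Climbing from ivy to the root: ivy–larch–pine. That's 2 steps.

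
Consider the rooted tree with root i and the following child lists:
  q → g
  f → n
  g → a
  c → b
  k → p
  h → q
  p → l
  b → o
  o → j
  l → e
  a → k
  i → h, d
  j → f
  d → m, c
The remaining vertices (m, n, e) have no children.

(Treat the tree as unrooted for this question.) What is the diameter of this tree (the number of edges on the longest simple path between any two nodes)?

BFS from n reaches e last, at distance 15; BFS from e confirms no node is farther.
Path: n-f-j-o-b-c-d-i-h-q-g-a-k-p-l-e.

15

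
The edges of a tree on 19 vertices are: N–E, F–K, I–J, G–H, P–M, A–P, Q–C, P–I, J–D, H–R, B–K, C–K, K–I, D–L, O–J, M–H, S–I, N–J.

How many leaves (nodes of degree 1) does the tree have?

Degree-1 nodes: A, B, E, F, G, L, O, Q, R, S — 10 of them.

10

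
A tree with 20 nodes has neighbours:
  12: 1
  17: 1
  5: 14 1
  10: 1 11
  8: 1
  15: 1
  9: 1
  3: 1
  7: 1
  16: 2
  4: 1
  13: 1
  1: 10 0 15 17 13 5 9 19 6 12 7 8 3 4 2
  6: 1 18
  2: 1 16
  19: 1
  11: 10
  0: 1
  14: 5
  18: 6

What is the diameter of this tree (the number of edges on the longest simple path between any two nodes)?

A longest path is 16-2-1-5-14, with 4 edges.

4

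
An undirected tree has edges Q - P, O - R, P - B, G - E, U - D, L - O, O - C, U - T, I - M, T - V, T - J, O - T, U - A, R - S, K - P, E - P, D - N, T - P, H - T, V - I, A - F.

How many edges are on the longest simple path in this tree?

Starting from F, a farthest node is S at distance 6.
One longest path: F – A – U – T – O – R – S.
So the diameter is 6.

6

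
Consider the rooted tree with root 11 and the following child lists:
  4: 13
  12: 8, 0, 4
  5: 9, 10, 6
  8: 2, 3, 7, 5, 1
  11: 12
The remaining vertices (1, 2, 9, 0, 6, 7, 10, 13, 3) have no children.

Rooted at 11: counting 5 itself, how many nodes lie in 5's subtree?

4

The subtree rooted at 5 contains: 5, 9, 10, 6 — 4 nodes.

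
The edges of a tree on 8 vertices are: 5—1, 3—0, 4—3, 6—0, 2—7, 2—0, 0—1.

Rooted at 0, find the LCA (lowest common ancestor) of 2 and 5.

Ancestors of 2 (toward the root): 2, 0.
Ancestors of 5: 5, 1, 0.
The deepest node appearing in both lists is 0.

0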